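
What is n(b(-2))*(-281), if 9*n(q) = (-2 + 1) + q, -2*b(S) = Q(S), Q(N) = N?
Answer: 0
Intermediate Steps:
b(S) = -S/2
n(q) = -⅑ + q/9 (n(q) = ((-2 + 1) + q)/9 = (-1 + q)/9 = -⅑ + q/9)
n(b(-2))*(-281) = (-⅑ + (-½*(-2))/9)*(-281) = (-⅑ + (⅑)*1)*(-281) = (-⅑ + ⅑)*(-281) = 0*(-281) = 0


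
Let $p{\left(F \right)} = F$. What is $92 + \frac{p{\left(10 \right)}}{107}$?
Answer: $\frac{9854}{107} \approx 92.094$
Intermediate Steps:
$92 + \frac{p{\left(10 \right)}}{107} = 92 + \frac{1}{107} \cdot 10 = 92 + \frac{10}{107} = \frac{9854}{107}$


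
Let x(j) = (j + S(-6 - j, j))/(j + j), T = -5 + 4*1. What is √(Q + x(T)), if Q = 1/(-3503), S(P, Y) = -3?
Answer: √24538515/3503 ≈ 1.4141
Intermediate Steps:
T = -1 (T = -5 + 4 = -1)
x(j) = (-3 + j)/(2*j) (x(j) = (j - 3)/(j + j) = (-3 + j)/((2*j)) = (-3 + j)*(1/(2*j)) = (-3 + j)/(2*j))
Q = -1/3503 ≈ -0.00028547
√(Q + x(T)) = √(-1/3503 + (½)*(-3 - 1)/(-1)) = √(-1/3503 + (½)*(-1)*(-4)) = √(-1/3503 + 2) = √(7005/3503) = √24538515/3503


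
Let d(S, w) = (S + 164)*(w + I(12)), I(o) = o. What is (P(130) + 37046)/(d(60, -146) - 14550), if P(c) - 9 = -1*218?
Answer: -36837/44566 ≈ -0.82657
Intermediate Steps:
P(c) = -209 (P(c) = 9 - 1*218 = 9 - 218 = -209)
d(S, w) = (12 + w)*(164 + S) (d(S, w) = (S + 164)*(w + 12) = (164 + S)*(12 + w) = (12 + w)*(164 + S))
(P(130) + 37046)/(d(60, -146) - 14550) = (-209 + 37046)/((1968 + 12*60 + 164*(-146) + 60*(-146)) - 14550) = 36837/((1968 + 720 - 23944 - 8760) - 14550) = 36837/(-30016 - 14550) = 36837/(-44566) = 36837*(-1/44566) = -36837/44566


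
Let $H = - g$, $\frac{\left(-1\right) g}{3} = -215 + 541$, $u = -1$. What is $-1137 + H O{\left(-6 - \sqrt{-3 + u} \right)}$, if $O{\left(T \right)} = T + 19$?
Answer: $11577 - 1956 i \approx 11577.0 - 1956.0 i$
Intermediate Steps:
$g = -978$ ($g = - 3 \left(-215 + 541\right) = \left(-3\right) 326 = -978$)
$O{\left(T \right)} = 19 + T$
$H = 978$ ($H = \left(-1\right) \left(-978\right) = 978$)
$-1137 + H O{\left(-6 - \sqrt{-3 + u} \right)} = -1137 + 978 \left(19 - \left(6 + \sqrt{-3 - 1}\right)\right) = -1137 + 978 \left(19 - \left(6 + \sqrt{-4}\right)\right) = -1137 + 978 \left(19 - \left(6 + 2 i\right)\right) = -1137 + 978 \left(13 - 2 i\right) = -1137 + \left(12714 - 1956 i\right) = 11577 - 1956 i$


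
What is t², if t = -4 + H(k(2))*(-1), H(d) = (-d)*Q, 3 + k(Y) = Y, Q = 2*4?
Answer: 144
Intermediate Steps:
Q = 8
k(Y) = -3 + Y
H(d) = -8*d (H(d) = -d*8 = -8*d)
t = -12 (t = -4 - 8*(-3 + 2)*(-1) = -4 - 8*(-1)*(-1) = -4 + 8*(-1) = -4 - 8 = -12)
t² = (-12)² = 144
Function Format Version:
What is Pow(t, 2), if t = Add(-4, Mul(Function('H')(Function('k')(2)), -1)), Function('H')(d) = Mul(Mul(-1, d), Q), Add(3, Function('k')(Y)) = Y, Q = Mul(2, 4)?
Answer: 144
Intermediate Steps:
Q = 8
Function('k')(Y) = Add(-3, Y)
Function('H')(d) = Mul(-8, d) (Function('H')(d) = Mul(Mul(-1, d), 8) = Mul(-8, d))
t = -12 (t = Add(-4, Mul(Mul(-8, Add(-3, 2)), -1)) = Add(-4, Mul(Mul(-8, -1), -1)) = Add(-4, Mul(8, -1)) = Add(-4, -8) = -12)
Pow(t, 2) = Pow(-12, 2) = 144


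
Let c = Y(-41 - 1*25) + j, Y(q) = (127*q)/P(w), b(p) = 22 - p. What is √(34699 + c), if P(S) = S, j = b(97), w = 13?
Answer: √5742490/13 ≈ 184.33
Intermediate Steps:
j = -75 (j = 22 - 1*97 = 22 - 97 = -75)
Y(q) = 127*q/13 (Y(q) = (127*q)/13 = (127*q)*(1/13) = 127*q/13)
c = -9357/13 (c = 127*(-41 - 1*25)/13 - 75 = 127*(-41 - 25)/13 - 75 = (127/13)*(-66) - 75 = -8382/13 - 75 = -9357/13 ≈ -719.77)
√(34699 + c) = √(34699 - 9357/13) = √(441730/13) = √5742490/13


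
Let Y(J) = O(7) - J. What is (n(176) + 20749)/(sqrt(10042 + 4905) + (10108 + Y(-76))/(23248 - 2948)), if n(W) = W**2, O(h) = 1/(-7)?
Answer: -523968182657500/301810870433631 + 1044452407250000*sqrt(14947)/301810870433631 ≈ 421.35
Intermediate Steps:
O(h) = -1/7
Y(J) = -1/7 - J
(n(176) + 20749)/(sqrt(10042 + 4905) + (10108 + Y(-76))/(23248 - 2948)) = (176**2 + 20749)/(sqrt(10042 + 4905) + (10108 + (-1/7 - 1*(-76)))/(23248 - 2948)) = (30976 + 20749)/(sqrt(14947) + (10108 + (-1/7 + 76))/20300) = 51725/(sqrt(14947) + (10108 + 531/7)*(1/20300)) = 51725/(sqrt(14947) + (71287/7)*(1/20300)) = 51725/(sqrt(14947) + 71287/142100) = 51725/(71287/142100 + sqrt(14947))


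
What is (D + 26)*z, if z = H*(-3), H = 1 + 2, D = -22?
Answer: -36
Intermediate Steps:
H = 3
z = -9 (z = 3*(-3) = -9)
(D + 26)*z = (-22 + 26)*(-9) = 4*(-9) = -36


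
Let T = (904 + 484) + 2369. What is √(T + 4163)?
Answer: 12*√55 ≈ 88.994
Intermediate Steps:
T = 3757 (T = 1388 + 2369 = 3757)
√(T + 4163) = √(3757 + 4163) = √7920 = 12*√55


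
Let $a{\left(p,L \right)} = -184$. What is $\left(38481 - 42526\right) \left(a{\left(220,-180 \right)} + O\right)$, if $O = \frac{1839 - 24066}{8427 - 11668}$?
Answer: $\frac{2322303265}{3241} \approx 7.1654 \cdot 10^{5}$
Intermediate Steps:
$O = \frac{22227}{3241}$ ($O = - \frac{22227}{-3241} = \left(-22227\right) \left(- \frac{1}{3241}\right) = \frac{22227}{3241} \approx 6.8581$)
$\left(38481 - 42526\right) \left(a{\left(220,-180 \right)} + O\right) = \left(38481 - 42526\right) \left(-184 + \frac{22227}{3241}\right) = \left(-4045\right) \left(- \frac{574117}{3241}\right) = \frac{2322303265}{3241}$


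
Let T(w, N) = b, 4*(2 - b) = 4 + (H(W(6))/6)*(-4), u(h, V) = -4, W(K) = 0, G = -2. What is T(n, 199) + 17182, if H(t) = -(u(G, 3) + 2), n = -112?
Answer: 51550/3 ≈ 17183.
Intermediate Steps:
H(t) = 2 (H(t) = -(-4 + 2) = -1*(-2) = 2)
b = 4/3 (b = 2 - (4 + (2/6)*(-4))/4 = 2 - (4 + (2*(⅙))*(-4))/4 = 2 - (4 + (⅓)*(-4))/4 = 2 - (4 - 4/3)/4 = 2 - ¼*8/3 = 2 - ⅔ = 4/3 ≈ 1.3333)
T(w, N) = 4/3
T(n, 199) + 17182 = 4/3 + 17182 = 51550/3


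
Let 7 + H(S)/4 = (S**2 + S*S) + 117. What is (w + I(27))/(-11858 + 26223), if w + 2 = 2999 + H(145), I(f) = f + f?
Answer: 13207/1105 ≈ 11.952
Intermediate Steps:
H(S) = 440 + 8*S**2 (H(S) = -28 + 4*((S**2 + S*S) + 117) = -28 + 4*((S**2 + S**2) + 117) = -28 + 4*(2*S**2 + 117) = -28 + 4*(117 + 2*S**2) = -28 + (468 + 8*S**2) = 440 + 8*S**2)
I(f) = 2*f
w = 171637 (w = -2 + (2999 + (440 + 8*145**2)) = -2 + (2999 + (440 + 8*21025)) = -2 + (2999 + (440 + 168200)) = -2 + (2999 + 168640) = -2 + 171639 = 171637)
(w + I(27))/(-11858 + 26223) = (171637 + 2*27)/(-11858 + 26223) = (171637 + 54)/14365 = 171691*(1/14365) = 13207/1105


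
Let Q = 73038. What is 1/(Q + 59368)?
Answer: 1/132406 ≈ 7.5525e-6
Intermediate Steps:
1/(Q + 59368) = 1/(73038 + 59368) = 1/132406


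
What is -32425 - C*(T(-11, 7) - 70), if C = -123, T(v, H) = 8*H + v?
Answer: -35500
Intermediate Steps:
T(v, H) = v + 8*H
-32425 - C*(T(-11, 7) - 70) = -32425 - (-123)*((-11 + 8*7) - 70) = -32425 - (-123)*((-11 + 56) - 70) = -32425 - (-123)*(45 - 70) = -32425 - (-123)*(-25) = -32425 - 1*3075 = -32425 - 3075 = -35500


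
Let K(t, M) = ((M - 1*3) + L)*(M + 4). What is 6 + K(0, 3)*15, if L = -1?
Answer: -99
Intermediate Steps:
K(t, M) = (-4 + M)*(4 + M) (K(t, M) = ((M - 1*3) - 1)*(M + 4) = ((M - 3) - 1)*(4 + M) = ((-3 + M) - 1)*(4 + M) = (-4 + M)*(4 + M))
6 + K(0, 3)*15 = 6 + (-16 + 3**2)*15 = 6 + (-16 + 9)*15 = 6 - 7*15 = 6 - 105 = -99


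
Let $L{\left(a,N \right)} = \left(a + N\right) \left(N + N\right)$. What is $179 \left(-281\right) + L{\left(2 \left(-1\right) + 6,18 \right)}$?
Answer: $-49507$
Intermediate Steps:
$L{\left(a,N \right)} = 2 N \left(N + a\right)$ ($L{\left(a,N \right)} = \left(N + a\right) 2 N = 2 N \left(N + a\right)$)
$179 \left(-281\right) + L{\left(2 \left(-1\right) + 6,18 \right)} = 179 \left(-281\right) + 2 \cdot 18 \left(18 + \left(2 \left(-1\right) + 6\right)\right) = -50299 + 2 \cdot 18 \left(18 + \left(-2 + 6\right)\right) = -50299 + 2 \cdot 18 \left(18 + 4\right) = -50299 + 2 \cdot 18 \cdot 22 = -50299 + 792 = -49507$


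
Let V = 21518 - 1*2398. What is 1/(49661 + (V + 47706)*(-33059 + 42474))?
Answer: 1/629216451 ≈ 1.5893e-9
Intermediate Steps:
V = 19120 (V = 21518 - 2398 = 19120)
1/(49661 + (V + 47706)*(-33059 + 42474)) = 1/(49661 + (19120 + 47706)*(-33059 + 42474)) = 1/(49661 + 66826*9415) = 1/(49661 + 629166790) = 1/629216451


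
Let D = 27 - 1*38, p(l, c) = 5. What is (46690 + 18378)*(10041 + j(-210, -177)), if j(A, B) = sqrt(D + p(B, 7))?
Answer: 653347788 + 65068*I*sqrt(6) ≈ 6.5335e+8 + 1.5938e+5*I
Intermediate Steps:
D = -11 (D = 27 - 38 = -11)
j(A, B) = I*sqrt(6) (j(A, B) = sqrt(-11 + 5) = sqrt(-6) = I*sqrt(6))
(46690 + 18378)*(10041 + j(-210, -177)) = (46690 + 18378)*(10041 + I*sqrt(6)) = 65068*(10041 + I*sqrt(6)) = 653347788 + 65068*I*sqrt(6)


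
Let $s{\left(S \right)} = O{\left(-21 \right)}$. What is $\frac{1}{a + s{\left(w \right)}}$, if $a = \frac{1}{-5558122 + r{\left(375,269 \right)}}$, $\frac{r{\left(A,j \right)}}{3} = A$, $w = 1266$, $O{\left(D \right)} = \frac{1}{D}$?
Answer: $- \frac{116696937}{5557018} \approx -21.0$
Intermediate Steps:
$r{\left(A,j \right)} = 3 A$
$s{\left(S \right)} = - \frac{1}{21}$ ($s{\left(S \right)} = \frac{1}{-21} = - \frac{1}{21}$)
$a = - \frac{1}{5556997}$ ($a = \frac{1}{-5558122 + 3 \cdot 375} = \frac{1}{-5558122 + 1125} = \frac{1}{-5556997} = - \frac{1}{5556997} \approx -1.7995 \cdot 10^{-7}$)
$\frac{1}{a + s{\left(w \right)}} = \frac{1}{- \frac{1}{5556997} - \frac{1}{21}} = \frac{1}{- \frac{5557018}{116696937}} = - \frac{116696937}{5557018}$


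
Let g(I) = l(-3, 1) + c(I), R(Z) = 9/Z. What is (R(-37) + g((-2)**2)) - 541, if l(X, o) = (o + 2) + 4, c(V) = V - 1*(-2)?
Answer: -19545/37 ≈ -528.24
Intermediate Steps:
c(V) = 2 + V (c(V) = V + 2 = 2 + V)
l(X, o) = 6 + o (l(X, o) = (2 + o) + 4 = 6 + o)
g(I) = 9 + I (g(I) = (6 + 1) + (2 + I) = 7 + (2 + I) = 9 + I)
(R(-37) + g((-2)**2)) - 541 = (9/(-37) + (9 + (-2)**2)) - 541 = (9*(-1/37) + (9 + 4)) - 541 = (-9/37 + 13) - 541 = 472/37 - 541 = -19545/37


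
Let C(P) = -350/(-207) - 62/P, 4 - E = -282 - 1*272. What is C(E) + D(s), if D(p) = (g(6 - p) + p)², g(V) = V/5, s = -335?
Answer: 122792089/1725 ≈ 71184.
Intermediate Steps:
E = 558 (E = 4 - (-282 - 1*272) = 4 - (-282 - 272) = 4 - 1*(-554) = 4 + 554 = 558)
g(V) = V/5 (g(V) = V*(⅕) = V/5)
D(p) = (6/5 + 4*p/5)² (D(p) = ((6 - p)/5 + p)² = ((6/5 - p/5) + p)² = (6/5 + 4*p/5)²)
C(P) = 350/207 - 62/P (C(P) = -350*(-1/207) - 62/P = 350/207 - 62/P)
C(E) + D(s) = (350/207 - 62/558) + 4*(3 + 2*(-335))²/25 = (350/207 - 62*1/558) + 4*(3 - 670)²/25 = (350/207 - ⅑) + (4/25)*(-667)² = 109/69 + (4/25)*444889 = 109/69 + 1779556/25 = 122792089/1725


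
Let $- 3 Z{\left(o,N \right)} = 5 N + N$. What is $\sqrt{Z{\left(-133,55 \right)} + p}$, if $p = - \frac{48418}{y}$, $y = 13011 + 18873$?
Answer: $\frac{i \sqrt{28342149918}}{15942} \approx 10.56 i$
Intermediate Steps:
$Z{\left(o,N \right)} = - 2 N$ ($Z{\left(o,N \right)} = - \frac{5 N + N}{3} = - \frac{6 N}{3} = - 2 N$)
$y = 31884$
$p = - \frac{24209}{15942}$ ($p = - \frac{48418}{31884} = \left(-48418\right) \frac{1}{31884} = - \frac{24209}{15942} \approx -1.5186$)
$\sqrt{Z{\left(-133,55 \right)} + p} = \sqrt{\left(-2\right) 55 - \frac{24209}{15942}} = \sqrt{-110 - \frac{24209}{15942}} = \sqrt{- \frac{1777829}{15942}} = \frac{i \sqrt{28342149918}}{15942}$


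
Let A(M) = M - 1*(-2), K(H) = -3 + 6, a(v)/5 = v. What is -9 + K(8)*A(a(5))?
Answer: 72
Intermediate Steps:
a(v) = 5*v
K(H) = 3
A(M) = 2 + M (A(M) = M + 2 = 2 + M)
-9 + K(8)*A(a(5)) = -9 + 3*(2 + 5*5) = -9 + 3*(2 + 25) = -9 + 3*27 = -9 + 81 = 72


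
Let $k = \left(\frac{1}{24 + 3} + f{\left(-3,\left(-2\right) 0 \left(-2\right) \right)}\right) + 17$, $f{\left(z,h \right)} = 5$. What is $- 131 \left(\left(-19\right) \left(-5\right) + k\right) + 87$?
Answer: $- \frac{411611}{27} \approx -15245.0$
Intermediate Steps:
$k = \frac{595}{27}$ ($k = \left(\frac{1}{24 + 3} + 5\right) + 17 = \left(\frac{1}{27} + 5\right) + 17 = \frac{136}{27} + 17 = \frac{595}{27} \approx 22.037$)
$- 131 \left(\left(-19\right) \left(-5\right) + k\right) + 87 = - 131 \left(\left(-19\right) \left(-5\right) + \frac{595}{27}\right) + 87 = - 131 \left(95 + \frac{595}{27}\right) + 87 = \left(-131\right) \frac{3160}{27} + 87 = - \frac{413960}{27} + 87 = - \frac{411611}{27}$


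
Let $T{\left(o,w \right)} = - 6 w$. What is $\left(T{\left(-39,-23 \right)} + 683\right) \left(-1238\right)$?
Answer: $-1016398$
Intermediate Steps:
$\left(T{\left(-39,-23 \right)} + 683\right) \left(-1238\right) = \left(\left(-6\right) \left(-23\right) + 683\right) \left(-1238\right) = \left(138 + 683\right) \left(-1238\right) = 821 \left(-1238\right) = -1016398$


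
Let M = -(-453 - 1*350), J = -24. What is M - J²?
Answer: 227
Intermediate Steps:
M = 803 (M = -(-453 - 350) = -1*(-803) = 803)
M - J² = 803 - 1*(-24)² = 803 - 1*576 = 803 - 576 = 227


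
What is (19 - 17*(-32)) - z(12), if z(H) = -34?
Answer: 597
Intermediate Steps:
(19 - 17*(-32)) - z(12) = (19 - 17*(-32)) - 1*(-34) = (19 + 544) + 34 = 563 + 34 = 597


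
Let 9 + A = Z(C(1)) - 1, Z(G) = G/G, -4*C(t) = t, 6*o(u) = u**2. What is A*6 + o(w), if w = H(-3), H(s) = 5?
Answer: -299/6 ≈ -49.833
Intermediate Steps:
w = 5
o(u) = u**2/6
C(t) = -t/4
Z(G) = 1
A = -9 (A = -9 + (1 - 1) = -9 + 0 = -9)
A*6 + o(w) = -9*6 + (1/6)*5**2 = -54 + (1/6)*25 = -54 + 25/6 = -299/6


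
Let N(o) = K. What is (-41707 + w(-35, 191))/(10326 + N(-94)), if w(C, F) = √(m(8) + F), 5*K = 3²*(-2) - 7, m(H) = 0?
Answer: -41707/10321 + √191/10321 ≈ -4.0396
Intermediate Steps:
K = -5 (K = (3²*(-2) - 7)/5 = (9*(-2) - 7)/5 = (-18 - 7)/5 = (⅕)*(-25) = -5)
w(C, F) = √F (w(C, F) = √(0 + F) = √F)
N(o) = -5
(-41707 + w(-35, 191))/(10326 + N(-94)) = (-41707 + √191)/(10326 - 5) = (-41707 + √191)/10321 = (-41707 + √191)*(1/10321) = -41707/10321 + √191/10321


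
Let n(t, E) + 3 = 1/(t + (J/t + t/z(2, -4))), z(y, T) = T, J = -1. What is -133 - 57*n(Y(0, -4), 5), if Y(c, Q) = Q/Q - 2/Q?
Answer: -950/11 ≈ -86.364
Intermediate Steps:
Y(c, Q) = 1 - 2/Q
n(t, E) = -3 + 1/(-1/t + 3*t/4) (n(t, E) = -3 + 1/(t + (-1/t + t/(-4))) = -3 + 1/(t + (-1/t + t*(-¼))) = -3 + 1/(t + (-1/t - t/4)) = -3 + 1/(-1/t + 3*t/4))
-133 - 57*n(Y(0, -4), 5) = -133 - 57*(-12 - 4*(-2 - 4)/(-4) + 9*((-2 - 4)/(-4))²)/(4 - 3*(-2 - 4)²/16) = -133 - 57*(-12 - (-1)*(-6) + 9*(-¼*(-6))²)/(4 - 3*(-¼*(-6))²) = -133 - 57*(-12 - 4*3/2 + 9*(3/2)²)/(4 - 3*(3/2)²) = -133 - 57*(-12 - 6 + 9*(9/4))/(4 - 3*9/4) = -133 - 57*(-12 - 6 + 81/4)/(4 - 27/4) = -133 - 57*9/((-11/4)*4) = -133 - (-228)*9/(11*4) = -133 - 57*(-9/11) = -133 + 513/11 = -950/11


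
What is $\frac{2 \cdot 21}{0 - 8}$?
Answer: $- \frac{21}{4} \approx -5.25$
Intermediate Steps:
$\frac{2 \cdot 21}{0 - 8} = \frac{42}{-8} = 42 \left(- \frac{1}{8}\right) = - \frac{21}{4}$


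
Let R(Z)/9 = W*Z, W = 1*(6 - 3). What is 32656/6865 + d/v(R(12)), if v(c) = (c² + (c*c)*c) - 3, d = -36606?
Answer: 371293295014/78071519135 ≈ 4.7558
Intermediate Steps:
W = 3 (W = 1*3 = 3)
R(Z) = 27*Z (R(Z) = 9*(3*Z) = 27*Z)
v(c) = -3 + c² + c³ (v(c) = (c² + c²*c) - 3 = (c² + c³) - 3 = -3 + c² + c³)
32656/6865 + d/v(R(12)) = 32656/6865 - 36606/(-3 + (27*12)² + (27*12)³) = 32656*(1/6865) - 36606/(-3 + 324² + 324³) = 32656/6865 - 36606/(-3 + 104976 + 34012224) = 32656/6865 - 36606/34117197 = 32656/6865 - 36606*1/34117197 = 32656/6865 - 12202/11372399 = 371293295014/78071519135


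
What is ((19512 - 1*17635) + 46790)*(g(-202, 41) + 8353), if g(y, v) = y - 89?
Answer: 392353354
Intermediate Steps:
g(y, v) = -89 + y
((19512 - 1*17635) + 46790)*(g(-202, 41) + 8353) = ((19512 - 1*17635) + 46790)*((-89 - 202) + 8353) = ((19512 - 17635) + 46790)*(-291 + 8353) = (1877 + 46790)*8062 = 48667*8062 = 392353354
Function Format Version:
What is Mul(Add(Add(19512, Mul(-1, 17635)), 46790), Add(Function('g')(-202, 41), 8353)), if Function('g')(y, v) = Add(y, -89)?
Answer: 392353354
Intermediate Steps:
Function('g')(y, v) = Add(-89, y)
Mul(Add(Add(19512, Mul(-1, 17635)), 46790), Add(Function('g')(-202, 41), 8353)) = Mul(Add(Add(19512, Mul(-1, 17635)), 46790), Add(Add(-89, -202), 8353)) = Mul(Add(Add(19512, -17635), 46790), Add(-291, 8353)) = Mul(Add(1877, 46790), 8062) = Mul(48667, 8062) = 392353354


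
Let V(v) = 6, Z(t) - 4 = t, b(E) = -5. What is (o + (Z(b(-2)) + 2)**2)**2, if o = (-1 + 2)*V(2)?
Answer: 49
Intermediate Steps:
Z(t) = 4 + t
o = 6 (o = (-1 + 2)*6 = 1*6 = 6)
(o + (Z(b(-2)) + 2)**2)**2 = (6 + ((4 - 5) + 2)**2)**2 = (6 + (-1 + 2)**2)**2 = (6 + 1**2)**2 = (6 + 1)**2 = 7**2 = 49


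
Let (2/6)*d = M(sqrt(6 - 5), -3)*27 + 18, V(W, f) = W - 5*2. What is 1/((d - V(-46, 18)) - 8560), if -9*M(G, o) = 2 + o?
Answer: -1/8441 ≈ -0.00011847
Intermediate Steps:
M(G, o) = -2/9 - o/9 (M(G, o) = -(2 + o)/9 = -2/9 - o/9)
V(W, f) = -10 + W (V(W, f) = W - 10 = -10 + W)
d = 63 (d = 3*((-2/9 - 1/9*(-3))*27 + 18) = 3*((-2/9 + 1/3)*27 + 18) = 3*((1/9)*27 + 18) = 3*(3 + 18) = 3*21 = 63)
1/((d - V(-46, 18)) - 8560) = 1/((63 - (-10 - 46)) - 8560) = 1/((63 - 1*(-56)) - 8560) = 1/((63 + 56) - 8560) = 1/(119 - 8560) = 1/(-8441) = -1/8441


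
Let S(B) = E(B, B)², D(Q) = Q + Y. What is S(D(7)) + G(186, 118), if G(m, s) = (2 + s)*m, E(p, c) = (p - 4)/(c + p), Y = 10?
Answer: 25802089/1156 ≈ 22320.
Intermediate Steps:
D(Q) = 10 + Q (D(Q) = Q + 10 = 10 + Q)
E(p, c) = (-4 + p)/(c + p)
G(m, s) = m*(2 + s)
S(B) = (-4 + B)²/(4*B²) (S(B) = ((-4 + B)/(B + B))² = ((-4 + B)/((2*B)))² = ((1/(2*B))*(-4 + B))² = ((-4 + B)/(2*B))² = (-4 + B)²/(4*B²))
S(D(7)) + G(186, 118) = (-4 + (10 + 7))²/(4*(10 + 7)²) + 186*(2 + 118) = (¼)*(-4 + 17)²/17² + 186*120 = (¼)*(1/289)*13² + 22320 = (¼)*(1/289)*169 + 22320 = 169/1156 + 22320 = 25802089/1156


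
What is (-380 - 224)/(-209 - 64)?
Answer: 604/273 ≈ 2.2125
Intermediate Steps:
(-380 - 224)/(-209 - 64) = -604/(-273) = -604*(-1/273) = 604/273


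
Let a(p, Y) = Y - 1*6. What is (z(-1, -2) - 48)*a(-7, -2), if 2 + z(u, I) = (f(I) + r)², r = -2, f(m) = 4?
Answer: 368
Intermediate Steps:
z(u, I) = 2 (z(u, I) = -2 + (4 - 2)² = -2 + 2² = -2 + 4 = 2)
a(p, Y) = -6 + Y (a(p, Y) = Y - 6 = -6 + Y)
(z(-1, -2) - 48)*a(-7, -2) = (2 - 48)*(-6 - 2) = -46*(-8) = 368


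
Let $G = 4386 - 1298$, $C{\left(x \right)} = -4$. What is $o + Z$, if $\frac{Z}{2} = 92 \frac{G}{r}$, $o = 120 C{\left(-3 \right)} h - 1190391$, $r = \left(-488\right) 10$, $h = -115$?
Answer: $- \frac{346268767}{305} \approx -1.1353 \cdot 10^{6}$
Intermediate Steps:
$r = -4880$
$o = -1135191$ ($o = 120 \left(-4\right) \left(-115\right) - 1190391 = \left(-480\right) \left(-115\right) - 1190391 = 55200 - 1190391 = -1135191$)
$G = 3088$
$Z = - \frac{35512}{305}$ ($Z = 2 \cdot 92 \frac{3088}{-4880} = 2 \cdot 92 \cdot 3088 \left(- \frac{1}{4880}\right) = 2 \cdot 92 \left(- \frac{193}{305}\right) = 2 \left(- \frac{17756}{305}\right) = - \frac{35512}{305} \approx -116.43$)
$o + Z = -1135191 - \frac{35512}{305} = - \frac{346268767}{305}$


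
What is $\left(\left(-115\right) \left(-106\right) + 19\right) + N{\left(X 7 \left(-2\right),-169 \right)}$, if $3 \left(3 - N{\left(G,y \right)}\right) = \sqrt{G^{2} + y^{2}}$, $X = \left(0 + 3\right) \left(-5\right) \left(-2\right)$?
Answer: $12212 - \frac{\sqrt{204961}}{3} \approx 12061.0$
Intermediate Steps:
$X = 30$ ($X = 3 \left(-5\right) \left(-2\right) = \left(-15\right) \left(-2\right) = 30$)
$N{\left(G,y \right)} = 3 - \frac{\sqrt{G^{2} + y^{2}}}{3}$
$\left(\left(-115\right) \left(-106\right) + 19\right) + N{\left(X 7 \left(-2\right),-169 \right)} = \left(\left(-115\right) \left(-106\right) + 19\right) + \left(3 - \frac{\sqrt{\left(30 \cdot 7 \left(-2\right)\right)^{2} + \left(-169\right)^{2}}}{3}\right) = \left(12190 + 19\right) + \left(3 - \frac{\sqrt{\left(210 \left(-2\right)\right)^{2} + 28561}}{3}\right) = 12209 + \left(3 - \frac{\sqrt{\left(-420\right)^{2} + 28561}}{3}\right) = 12209 + \left(3 - \frac{\sqrt{176400 + 28561}}{3}\right) = 12209 + \left(3 - \frac{\sqrt{204961}}{3}\right) = 12212 - \frac{\sqrt{204961}}{3}$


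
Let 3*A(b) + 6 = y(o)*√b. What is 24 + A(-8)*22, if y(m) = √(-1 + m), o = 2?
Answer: -20 + 44*I*√2/3 ≈ -20.0 + 20.742*I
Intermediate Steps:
A(b) = -2 + √b/3 (A(b) = -2 + (√(-1 + 2)*√b)/3 = -2 + (√1*√b)/3 = -2 + (1*√b)/3 = -2 + √b/3)
24 + A(-8)*22 = 24 + (-2 + √(-8)/3)*22 = 24 + (-2 + (2*I*√2)/3)*22 = 24 + (-2 + 2*I*√2/3)*22 = 24 + (-44 + 44*I*√2/3) = -20 + 44*I*√2/3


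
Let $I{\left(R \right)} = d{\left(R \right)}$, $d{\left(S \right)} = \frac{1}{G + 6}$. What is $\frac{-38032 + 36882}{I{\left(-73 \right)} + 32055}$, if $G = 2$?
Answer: $- \frac{9200}{256441} \approx -0.035876$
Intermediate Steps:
$d{\left(S \right)} = \frac{1}{8}$ ($d{\left(S \right)} = \frac{1}{2 + 6} = \frac{1}{8}$)
$I{\left(R \right)} = \frac{1}{8}$
$\frac{-38032 + 36882}{I{\left(-73 \right)} + 32055} = \frac{-38032 + 36882}{\frac{1}{8} + 32055} = - \frac{1150}{\frac{256441}{8}} = \left(-1150\right) \frac{8}{256441} = - \frac{9200}{256441}$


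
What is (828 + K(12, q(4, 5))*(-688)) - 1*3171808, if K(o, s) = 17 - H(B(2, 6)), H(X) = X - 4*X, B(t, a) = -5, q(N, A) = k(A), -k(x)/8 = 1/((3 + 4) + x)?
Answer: -3172356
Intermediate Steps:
k(x) = -8/(7 + x) (k(x) = -8/((3 + 4) + x) = -8/(7 + x))
q(N, A) = -8/(7 + A)
H(X) = -3*X
K(o, s) = 2 (K(o, s) = 17 - (-3)*(-5) = 17 - 1*15 = 17 - 15 = 2)
(828 + K(12, q(4, 5))*(-688)) - 1*3171808 = (828 + 2*(-688)) - 1*3171808 = (828 - 1376) - 3171808 = -548 - 3171808 = -3172356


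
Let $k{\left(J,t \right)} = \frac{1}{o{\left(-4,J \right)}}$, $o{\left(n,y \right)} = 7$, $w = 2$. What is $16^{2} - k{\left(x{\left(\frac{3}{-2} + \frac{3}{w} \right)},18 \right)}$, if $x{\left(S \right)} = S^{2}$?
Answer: $\frac{1791}{7} \approx 255.86$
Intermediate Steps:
$k{\left(J,t \right)} = \frac{1}{7}$
$16^{2} - k{\left(x{\left(\frac{3}{-2} + \frac{3}{w} \right)},18 \right)} = 16^{2} - \frac{1}{7} = 256 - \frac{1}{7} = \frac{1791}{7}$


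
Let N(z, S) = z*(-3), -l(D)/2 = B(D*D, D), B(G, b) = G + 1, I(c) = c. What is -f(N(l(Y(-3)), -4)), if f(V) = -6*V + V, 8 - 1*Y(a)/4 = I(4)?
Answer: 7710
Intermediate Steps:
Y(a) = 16 (Y(a) = 32 - 4*4 = 32 - 16 = 16)
B(G, b) = 1 + G
l(D) = -2 - 2*D**2 (l(D) = -2*(1 + D*D) = -2*(1 + D**2) = -2 - 2*D**2)
N(z, S) = -3*z
f(V) = -5*V
-f(N(l(Y(-3)), -4)) = -(-5)*(-3*(-2 - 2*16**2)) = -(-5)*(-3*(-2 - 2*256)) = -(-5)*(-3*(-2 - 512)) = -(-5)*(-3*(-514)) = -(-5)*1542 = -1*(-7710) = 7710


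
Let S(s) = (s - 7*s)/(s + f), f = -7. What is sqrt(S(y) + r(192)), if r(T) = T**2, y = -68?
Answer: 2*sqrt(230366)/5 ≈ 191.99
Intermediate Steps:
S(s) = -6*s/(-7 + s) (S(s) = (s - 7*s)/(s - 7) = (-6*s)/(-7 + s) = -6*s/(-7 + s))
sqrt(S(y) + r(192)) = sqrt(-6*(-68)/(-7 - 68) + 192**2) = sqrt(-6*(-68)/(-75) + 36864) = sqrt(-6*(-68)*(-1/75) + 36864) = sqrt(-136/25 + 36864) = sqrt(921464/25) = 2*sqrt(230366)/5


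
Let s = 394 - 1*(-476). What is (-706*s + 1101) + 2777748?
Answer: 2164629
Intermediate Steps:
s = 870 (s = 394 + 476 = 870)
(-706*s + 1101) + 2777748 = (-706*870 + 1101) + 2777748 = (-614220 + 1101) + 2777748 = -613119 + 2777748 = 2164629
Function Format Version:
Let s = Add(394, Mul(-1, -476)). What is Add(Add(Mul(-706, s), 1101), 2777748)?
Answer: 2164629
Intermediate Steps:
s = 870 (s = Add(394, 476) = 870)
Add(Add(Mul(-706, s), 1101), 2777748) = Add(Add(Mul(-706, 870), 1101), 2777748) = Add(Add(-614220, 1101), 2777748) = Add(-613119, 2777748) = 2164629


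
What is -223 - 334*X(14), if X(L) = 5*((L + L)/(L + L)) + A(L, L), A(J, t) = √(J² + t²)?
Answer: -1893 - 4676*√2 ≈ -8505.9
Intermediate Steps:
X(L) = 5 + √2*√(L²) (X(L) = 5*((L + L)/(L + L)) + √(L² + L²) = 5*((2*L)/((2*L))) + √(2*L²) = 5*((2*L)*(1/(2*L))) + √2*√(L²) = 5*1 + √2*√(L²) = 5 + √2*√(L²))
-223 - 334*X(14) = -223 - 334*(5 + √2*√(14²)) = -223 - 334*(5 + √2*√196) = -223 - 334*(5 + √2*14) = -223 - 334*(5 + 14*√2) = -223 + (-1670 - 4676*√2) = -1893 - 4676*√2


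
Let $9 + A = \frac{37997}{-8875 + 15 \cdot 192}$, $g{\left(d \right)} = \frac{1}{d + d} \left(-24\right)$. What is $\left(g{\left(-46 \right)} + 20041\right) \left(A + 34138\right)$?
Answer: $\frac{4099747704554}{5995} \approx 6.8386 \cdot 10^{8}$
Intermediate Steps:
$g{\left(d \right)} = - \frac{12}{d}$ ($g{\left(d \right)} = \frac{1}{2 d} \left(-24\right) = - \frac{12}{d}$)
$A = - \frac{91952}{5995}$ ($A = -9 + \frac{37997}{-8875 + 15 \cdot 192} = -9 + \frac{37997}{-8875 + 2880} = -9 + \frac{37997}{-5995} = -9 + 37997 \left(- \frac{1}{5995}\right) = -9 - \frac{37997}{5995} = - \frac{91952}{5995} \approx -15.338$)
$\left(g{\left(-46 \right)} + 20041\right) \left(A + 34138\right) = \left(- \frac{12}{-46} + 20041\right) \left(- \frac{91952}{5995} + 34138\right) = \left(\left(-12\right) \left(- \frac{1}{46}\right) + 20041\right) \frac{204565358}{5995} = \left(\frac{6}{23} + 20041\right) \frac{204565358}{5995} = \frac{460949}{23} \cdot \frac{204565358}{5995} = \frac{4099747704554}{5995}$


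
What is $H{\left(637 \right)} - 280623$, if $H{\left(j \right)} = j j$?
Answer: $125146$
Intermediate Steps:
$H{\left(j \right)} = j^{2}$
$H{\left(637 \right)} - 280623 = 637^{2} - 280623 = 405769 - 280623 = 125146$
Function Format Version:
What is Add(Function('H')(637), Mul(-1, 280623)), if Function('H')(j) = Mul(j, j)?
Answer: 125146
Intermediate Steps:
Function('H')(j) = Pow(j, 2)
Add(Function('H')(637), Mul(-1, 280623)) = Add(Pow(637, 2), Mul(-1, 280623)) = Add(405769, -280623) = 125146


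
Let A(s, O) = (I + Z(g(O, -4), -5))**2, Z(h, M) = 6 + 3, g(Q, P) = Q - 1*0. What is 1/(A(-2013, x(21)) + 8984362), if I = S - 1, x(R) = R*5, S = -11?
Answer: 1/8984371 ≈ 1.1130e-7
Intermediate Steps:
x(R) = 5*R
g(Q, P) = Q (g(Q, P) = Q + 0 = Q)
Z(h, M) = 9
I = -12 (I = -11 - 1 = -12)
A(s, O) = 9 (A(s, O) = (-12 + 9)**2 = (-3)**2 = 9)
1/(A(-2013, x(21)) + 8984362) = 1/(9 + 8984362) = 1/8984371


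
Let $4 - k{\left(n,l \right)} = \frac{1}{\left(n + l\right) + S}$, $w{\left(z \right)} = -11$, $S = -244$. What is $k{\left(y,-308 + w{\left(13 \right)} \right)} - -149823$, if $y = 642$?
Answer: $\frac{11836332}{79} \approx 1.4983 \cdot 10^{5}$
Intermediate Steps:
$k{\left(n,l \right)} = 4 - \frac{1}{-244 + l + n}$ ($k{\left(n,l \right)} = 4 - \frac{1}{\left(n + l\right) - 244} = 4 - \frac{1}{\left(l + n\right) - 244} = 4 - \frac{1}{-244 + l + n}$)
$k{\left(y,-308 + w{\left(13 \right)} \right)} - -149823 = \frac{-977 + 4 \left(-308 - 11\right) + 4 \cdot 642}{-244 - 319 + 642} - -149823 = \frac{-977 + 4 \left(-319\right) + 2568}{-244 - 319 + 642} + 149823 = \frac{-977 - 1276 + 2568}{79} + 149823 = \frac{1}{79} \cdot 315 + 149823 = \frac{315}{79} + 149823 = \frac{11836332}{79}$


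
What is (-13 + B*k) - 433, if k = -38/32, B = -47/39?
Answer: -277411/624 ≈ -444.57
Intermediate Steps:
B = -47/39 (B = -47*1/39 = -47/39 ≈ -1.2051)
k = -19/16 (k = -38*1/32 = -19/16 ≈ -1.1875)
(-13 + B*k) - 433 = (-13 - 47/39*(-19/16)) - 433 = (-13 + 893/624) - 433 = -7219/624 - 433 = -277411/624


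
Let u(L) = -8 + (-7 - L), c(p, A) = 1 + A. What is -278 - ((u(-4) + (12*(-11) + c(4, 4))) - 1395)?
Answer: 1255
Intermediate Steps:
u(L) = -15 - L
-278 - ((u(-4) + (12*(-11) + c(4, 4))) - 1395) = -278 - (((-15 - 1*(-4)) + (12*(-11) + (1 + 4))) - 1395) = -278 - (((-15 + 4) + (-132 + 5)) - 1395) = -278 - ((-11 - 127) - 1395) = -278 - (-138 - 1395) = -278 - 1*(-1533) = -278 + 1533 = 1255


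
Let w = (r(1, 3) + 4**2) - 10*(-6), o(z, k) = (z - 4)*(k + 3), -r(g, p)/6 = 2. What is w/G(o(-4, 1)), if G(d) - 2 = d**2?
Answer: 32/513 ≈ 0.062378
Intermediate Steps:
r(g, p) = -12 (r(g, p) = -6*2 = -12)
o(z, k) = (-4 + z)*(3 + k)
G(d) = 2 + d**2
w = 64 (w = (-12 + 4**2) - 10*(-6) = (-12 + 16) + 60 = 4 + 60 = 64)
w/G(o(-4, 1)) = 64/(2 + (-12 - 4*1 + 3*(-4) + 1*(-4))**2) = 64/(2 + (-12 - 4 - 12 - 4)**2) = 64/(2 + (-32)**2) = 64/(2 + 1024) = 64/1026 = 64*(1/1026) = 32/513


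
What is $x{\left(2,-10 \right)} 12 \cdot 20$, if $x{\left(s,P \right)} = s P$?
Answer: $-4800$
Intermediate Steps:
$x{\left(s,P \right)} = P s$
$x{\left(2,-10 \right)} 12 \cdot 20 = \left(-10\right) 2 \cdot 12 \cdot 20 = \left(-20\right) 12 \cdot 20 = \left(-240\right) 20 = -4800$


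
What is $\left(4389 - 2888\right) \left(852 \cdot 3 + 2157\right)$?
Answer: $7074213$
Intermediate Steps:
$\left(4389 - 2888\right) \left(852 \cdot 3 + 2157\right) = 1501 \left(2556 + 2157\right) = 1501 \cdot 4713 = 7074213$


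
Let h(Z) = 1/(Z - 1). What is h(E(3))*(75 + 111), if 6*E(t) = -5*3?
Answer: -372/7 ≈ -53.143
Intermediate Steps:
E(t) = -5/2 (E(t) = (-5*3)/6 = (⅙)*(-15) = -5/2)
h(Z) = 1/(-1 + Z)
h(E(3))*(75 + 111) = (75 + 111)/(-1 - 5/2) = 186/(-7/2) = -2/7*186 = -372/7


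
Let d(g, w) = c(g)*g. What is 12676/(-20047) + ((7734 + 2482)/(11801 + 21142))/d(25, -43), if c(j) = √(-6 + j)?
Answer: -12676/20047 + 10216*√19/15647925 ≈ -0.62947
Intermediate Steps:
d(g, w) = g*√(-6 + g) (d(g, w) = √(-6 + g)*g = g*√(-6 + g))
12676/(-20047) + ((7734 + 2482)/(11801 + 21142))/d(25, -43) = 12676/(-20047) + ((7734 + 2482)/(11801 + 21142))/((25*√(-6 + 25))) = 12676*(-1/20047) + (10216/32943)/((25*√19)) = -12676/20047 + (10216*(1/32943))*(√19/475) = -12676/20047 + 10216*(√19/475)/32943 = -12676/20047 + 10216*√19/15647925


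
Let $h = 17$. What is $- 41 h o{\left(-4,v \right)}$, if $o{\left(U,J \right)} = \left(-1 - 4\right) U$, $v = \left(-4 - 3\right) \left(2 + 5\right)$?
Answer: $-13940$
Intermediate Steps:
$v = -49$ ($v = \left(-7\right) 7 = -49$)
$o{\left(U,J \right)} = - 5 U$
$- 41 h o{\left(-4,v \right)} = \left(-41\right) 17 \left(\left(-5\right) \left(-4\right)\right) = \left(-697\right) 20 = -13940$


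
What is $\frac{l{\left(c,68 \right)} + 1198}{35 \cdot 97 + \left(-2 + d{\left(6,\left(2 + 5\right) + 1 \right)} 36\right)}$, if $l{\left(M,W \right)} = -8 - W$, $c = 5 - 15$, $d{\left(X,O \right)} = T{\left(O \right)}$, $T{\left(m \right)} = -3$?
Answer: $\frac{374}{1095} \approx 0.34155$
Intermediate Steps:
$d{\left(X,O \right)} = -3$
$c = -10$
$\frac{l{\left(c,68 \right)} + 1198}{35 \cdot 97 + \left(-2 + d{\left(6,\left(2 + 5\right) + 1 \right)} 36\right)} = \frac{\left(-8 - 68\right) + 1198}{35 \cdot 97 - 110} = \frac{\left(-8 - 68\right) + 1198}{3395 - 110} = \frac{-76 + 1198}{3395 - 110} = \frac{1122}{3285} = 1122 \cdot \frac{1}{3285} = \frac{374}{1095}$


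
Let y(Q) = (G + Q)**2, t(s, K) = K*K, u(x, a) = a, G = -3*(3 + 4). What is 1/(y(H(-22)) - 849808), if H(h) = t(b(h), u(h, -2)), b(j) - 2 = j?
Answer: -1/849519 ≈ -1.1771e-6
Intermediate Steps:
G = -21 (G = -3*7 = -21)
b(j) = 2 + j
t(s, K) = K**2
H(h) = 4 (H(h) = (-2)**2 = 4)
y(Q) = (-21 + Q)**2
1/(y(H(-22)) - 849808) = 1/((-21 + 4)**2 - 849808) = 1/((-17)**2 - 849808) = 1/(289 - 849808) = 1/(-849519) = -1/849519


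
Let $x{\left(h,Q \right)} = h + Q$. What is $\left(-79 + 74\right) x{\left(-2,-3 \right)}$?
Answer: $25$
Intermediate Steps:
$x{\left(h,Q \right)} = Q + h$
$\left(-79 + 74\right) x{\left(-2,-3 \right)} = \left(-79 + 74\right) \left(-3 - 2\right) = \left(-5\right) \left(-5\right) = 25$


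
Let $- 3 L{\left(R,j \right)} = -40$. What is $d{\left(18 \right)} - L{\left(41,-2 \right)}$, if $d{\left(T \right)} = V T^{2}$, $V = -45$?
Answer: $- \frac{43780}{3} \approx -14593.0$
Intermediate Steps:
$d{\left(T \right)} = - 45 T^{2}$
$L{\left(R,j \right)} = \frac{40}{3}$ ($L{\left(R,j \right)} = \left(- \frac{1}{3}\right) \left(-40\right) = \frac{40}{3}$)
$d{\left(18 \right)} - L{\left(41,-2 \right)} = - 45 \cdot 18^{2} - \frac{40}{3} = \left(-45\right) 324 - \frac{40}{3} = -14580 - \frac{40}{3} = - \frac{43780}{3}$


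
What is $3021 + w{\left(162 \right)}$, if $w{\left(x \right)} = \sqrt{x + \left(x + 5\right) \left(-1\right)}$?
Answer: $3021 + i \sqrt{5} \approx 3021.0 + 2.2361 i$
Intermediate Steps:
$w{\left(x \right)} = i \sqrt{5}$ ($w{\left(x \right)} = \sqrt{x + \left(5 + x\right) \left(-1\right)} = \sqrt{x - \left(5 + x\right)} = \sqrt{-5} = i \sqrt{5}$)
$3021 + w{\left(162 \right)} = 3021 + i \sqrt{5}$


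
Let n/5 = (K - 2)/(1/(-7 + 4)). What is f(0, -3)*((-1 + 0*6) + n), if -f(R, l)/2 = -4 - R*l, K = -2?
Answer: 472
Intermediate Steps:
f(R, l) = 8 + 2*R*l (f(R, l) = -2*(-4 - R*l) = 8 + 2*R*l)
n = 60 (n = 5*((-2 - 2)/(1/(-7 + 4))) = 5*(-4/(1/(-3))) = 5*(-4/(-⅓)) = 5*(-4*(-3)) = 5*12 = 60)
f(0, -3)*((-1 + 0*6) + n) = (8 + 2*0*(-3))*((-1 + 0*6) + 60) = (8 + 0)*((-1 + 0) + 60) = 8*(-1 + 60) = 8*59 = 472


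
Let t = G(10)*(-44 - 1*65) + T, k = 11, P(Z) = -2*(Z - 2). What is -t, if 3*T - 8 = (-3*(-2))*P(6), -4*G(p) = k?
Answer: -3437/12 ≈ -286.42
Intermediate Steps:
P(Z) = 4 - 2*Z (P(Z) = -2*(-2 + Z) = 4 - 2*Z)
G(p) = -11/4 (G(p) = -¼*11 = -11/4)
T = -40/3 (T = 8/3 + ((-3*(-2))*(4 - 2*6))/3 = 8/3 + (6*(4 - 12))/3 = 8/3 + (6*(-8))/3 = 8/3 + (⅓)*(-48) = 8/3 - 16 = -40/3 ≈ -13.333)
t = 3437/12 (t = -11*(-44 - 1*65)/4 - 40/3 = -11*(-44 - 65)/4 - 40/3 = -11/4*(-109) - 40/3 = 1199/4 - 40/3 = 3437/12 ≈ 286.42)
-t = -1*3437/12 = -3437/12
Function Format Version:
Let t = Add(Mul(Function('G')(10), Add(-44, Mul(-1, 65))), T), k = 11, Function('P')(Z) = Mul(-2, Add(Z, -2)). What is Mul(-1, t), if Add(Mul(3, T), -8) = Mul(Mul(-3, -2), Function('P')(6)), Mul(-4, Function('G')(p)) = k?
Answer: Rational(-3437, 12) ≈ -286.42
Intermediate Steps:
Function('P')(Z) = Add(4, Mul(-2, Z)) (Function('P')(Z) = Mul(-2, Add(-2, Z)) = Add(4, Mul(-2, Z)))
Function('G')(p) = Rational(-11, 4) (Function('G')(p) = Mul(Rational(-1, 4), 11) = Rational(-11, 4))
T = Rational(-40, 3) (T = Add(Rational(8, 3), Mul(Rational(1, 3), Mul(Mul(-3, -2), Add(4, Mul(-2, 6))))) = Add(Rational(8, 3), Mul(Rational(1, 3), Mul(6, Add(4, -12)))) = Add(Rational(8, 3), Mul(Rational(1, 3), Mul(6, -8))) = Add(Rational(8, 3), Mul(Rational(1, 3), -48)) = Add(Rational(8, 3), -16) = Rational(-40, 3) ≈ -13.333)
t = Rational(3437, 12) (t = Add(Mul(Rational(-11, 4), Add(-44, Mul(-1, 65))), Rational(-40, 3)) = Add(Mul(Rational(-11, 4), Add(-44, -65)), Rational(-40, 3)) = Add(Mul(Rational(-11, 4), -109), Rational(-40, 3)) = Add(Rational(1199, 4), Rational(-40, 3)) = Rational(3437, 12) ≈ 286.42)
Mul(-1, t) = Mul(-1, Rational(3437, 12)) = Rational(-3437, 12)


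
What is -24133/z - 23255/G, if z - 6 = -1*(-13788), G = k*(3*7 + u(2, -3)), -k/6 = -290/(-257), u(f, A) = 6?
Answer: 2710218515/21601404 ≈ 125.46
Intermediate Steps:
k = -1740/257 (k = -(-1740)/(-257) = -(-1740)*(-1)/257 = -6*290/257 = -1740/257 ≈ -6.7704)
G = -46980/257 (G = -1740*(3*7 + 6)/257 = -1740*(21 + 6)/257 = -1740/257*27 = -46980/257 ≈ -182.80)
z = 13794 (z = 6 - 1*(-13788) = 6 + 13788 = 13794)
-24133/z - 23255/G = -24133/13794 - 23255/(-46980/257) = -24133*1/13794 - 23255*(-257/46980) = -24133/13794 + 1195307/9396 = 2710218515/21601404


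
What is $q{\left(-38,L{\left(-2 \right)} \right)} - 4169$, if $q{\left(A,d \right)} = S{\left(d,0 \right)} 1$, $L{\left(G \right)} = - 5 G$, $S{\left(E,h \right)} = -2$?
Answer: $-4171$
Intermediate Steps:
$q{\left(A,d \right)} = -2$ ($q{\left(A,d \right)} = \left(-2\right) 1 = -2$)
$q{\left(-38,L{\left(-2 \right)} \right)} - 4169 = -2 - 4169 = -4171$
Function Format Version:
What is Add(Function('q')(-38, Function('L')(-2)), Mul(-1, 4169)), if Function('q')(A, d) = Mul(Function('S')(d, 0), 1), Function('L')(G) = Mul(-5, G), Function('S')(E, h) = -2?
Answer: -4171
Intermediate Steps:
Function('q')(A, d) = -2 (Function('q')(A, d) = Mul(-2, 1) = -2)
Add(Function('q')(-38, Function('L')(-2)), Mul(-1, 4169)) = Add(-2, Mul(-1, 4169)) = Add(-2, -4169) = -4171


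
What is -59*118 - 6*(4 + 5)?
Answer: -7016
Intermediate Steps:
-59*118 - 6*(4 + 5) = -6962 - 6*9 = -6962 - 54 = -7016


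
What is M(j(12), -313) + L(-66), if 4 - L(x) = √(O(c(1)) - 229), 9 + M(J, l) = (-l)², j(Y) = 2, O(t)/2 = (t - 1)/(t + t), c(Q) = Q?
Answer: 97964 - I*√229 ≈ 97964.0 - 15.133*I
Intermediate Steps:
O(t) = (-1 + t)/t (O(t) = 2*((t - 1)/(t + t)) = 2*((-1 + t)/((2*t))) = 2*((-1 + t)*(1/(2*t))) = 2*((-1 + t)/(2*t)) = (-1 + t)/t)
M(J, l) = -9 + l² (M(J, l) = -9 + (-l)² = -9 + l²)
L(x) = 4 - I*√229 (L(x) = 4 - √((-1 + 1)/1 - 229) = 4 - √(1*0 - 229) = 4 - √(0 - 229) = 4 - √(-229) = 4 - I*√229)
M(j(12), -313) + L(-66) = (-9 + (-313)²) + (4 - I*√229) = (-9 + 97969) + (4 - I*√229) = 97960 + (4 - I*√229) = 97964 - I*√229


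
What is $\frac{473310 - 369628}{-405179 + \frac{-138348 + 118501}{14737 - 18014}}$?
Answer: $- \frac{169882957}{663875868} \approx -0.2559$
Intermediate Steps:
$\frac{473310 - 369628}{-405179 + \frac{-138348 + 118501}{14737 - 18014}} = \frac{103682}{-405179 - \frac{19847}{14737 + \left(-78285 + 60271\right)}} = \frac{103682}{-405179 - \frac{19847}{14737 - 18014}} = \frac{103682}{-405179 - \frac{19847}{-3277}} = \frac{103682}{-405179 - - \frac{19847}{3277}} = \frac{103682}{-405179 + \frac{19847}{3277}} = \frac{103682}{- \frac{1327751736}{3277}} = 103682 \left(- \frac{3277}{1327751736}\right) = - \frac{169882957}{663875868}$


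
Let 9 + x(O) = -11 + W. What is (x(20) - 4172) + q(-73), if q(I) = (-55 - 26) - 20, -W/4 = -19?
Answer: -4217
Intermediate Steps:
W = 76 (W = -4*(-19) = 76)
q(I) = -101 (q(I) = -81 - 20 = -101)
x(O) = 56 (x(O) = -9 + (-11 + 76) = -9 + 65 = 56)
(x(20) - 4172) + q(-73) = (56 - 4172) - 101 = -4116 - 101 = -4217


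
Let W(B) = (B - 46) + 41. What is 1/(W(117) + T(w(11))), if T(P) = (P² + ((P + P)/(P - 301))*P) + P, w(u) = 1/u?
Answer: 200255/22448409 ≈ 0.0089207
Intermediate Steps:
T(P) = P + P² + 2*P²/(-301 + P) (T(P) = (P² + ((2*P)/(-301 + P))*P) + P = (P² + (2*P/(-301 + P))*P) + P = (P² + 2*P²/(-301 + P)) + P = P + P² + 2*P²/(-301 + P))
W(B) = -5 + B (W(B) = (-46 + B) + 41 = -5 + B)
1/(W(117) + T(w(11))) = 1/((-5 + 117) + (-301 + (1/11)² - 298/11)/(11*(-301 + 1/11))) = 1/(112 + (-301 + (1/11)² - 298*1/11)/(11*(-301 + 1/11))) = 1/(112 + (-301 + 1/121 - 298/11)/(11*(-3310/11))) = 1/(112 + (1/11)*(-11/3310)*(-39698/121)) = 1/(112 + 19849/200255) = 1/(22448409/200255) = 200255/22448409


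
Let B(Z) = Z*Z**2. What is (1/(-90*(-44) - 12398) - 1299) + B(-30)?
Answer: -238786963/8438 ≈ -28299.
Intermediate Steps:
B(Z) = Z**3
(1/(-90*(-44) - 12398) - 1299) + B(-30) = (1/(-90*(-44) - 12398) - 1299) + (-30)**3 = (1/(3960 - 12398) - 1299) - 27000 = (1/(-8438) - 1299) - 27000 = (-1/8438 - 1299) - 27000 = -10960963/8438 - 27000 = -238786963/8438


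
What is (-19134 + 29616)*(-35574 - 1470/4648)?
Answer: -61899737193/166 ≈ -3.7289e+8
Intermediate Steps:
(-19134 + 29616)*(-35574 - 1470/4648) = 10482*(-35574 - 1470*1/4648) = 10482*(-35574 - 105/332) = 10482*(-11810673/332) = -61899737193/166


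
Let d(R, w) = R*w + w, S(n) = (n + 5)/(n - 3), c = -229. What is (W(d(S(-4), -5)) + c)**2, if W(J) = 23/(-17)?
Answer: 15335056/289 ≈ 53063.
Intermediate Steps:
S(n) = (5 + n)/(-3 + n)
d(R, w) = w + R*w
W(J) = -23/17 (W(J) = 23*(-1/17) = -23/17)
(W(d(S(-4), -5)) + c)**2 = (-23/17 - 229)**2 = (-3916/17)**2 = 15335056/289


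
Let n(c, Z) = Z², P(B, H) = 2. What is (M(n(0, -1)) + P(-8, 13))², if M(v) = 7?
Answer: 81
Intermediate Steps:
(M(n(0, -1)) + P(-8, 13))² = (7 + 2)² = 9² = 81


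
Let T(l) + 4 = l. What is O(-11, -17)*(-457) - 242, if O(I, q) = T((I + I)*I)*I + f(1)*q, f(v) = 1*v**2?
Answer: 1203953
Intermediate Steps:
T(l) = -4 + l
f(v) = v**2
O(I, q) = q + I*(-4 + 2*I**2) (O(I, q) = (-4 + (I + I)*I)*I + 1**2*q = (-4 + (2*I)*I)*I + 1*q = (-4 + 2*I**2)*I + q = I*(-4 + 2*I**2) + q = q + I*(-4 + 2*I**2))
O(-11, -17)*(-457) - 242 = (-17 + 2*(-11)*(-2 + (-11)**2))*(-457) - 242 = (-17 + 2*(-11)*(-2 + 121))*(-457) - 242 = (-17 + 2*(-11)*119)*(-457) - 242 = (-17 - 2618)*(-457) - 242 = -2635*(-457) - 242 = 1204195 - 242 = 1203953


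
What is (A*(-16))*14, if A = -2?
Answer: 448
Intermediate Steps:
(A*(-16))*14 = -2*(-16)*14 = 32*14 = 448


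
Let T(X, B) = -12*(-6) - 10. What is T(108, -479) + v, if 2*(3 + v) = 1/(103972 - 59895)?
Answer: 5201087/88154 ≈ 59.000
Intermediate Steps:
v = -264461/88154 (v = -3 + 1/(2*(103972 - 59895)) = -3 + (1/2)/44077 = -3 + (1/2)*(1/44077) = -3 + 1/88154 = -264461/88154 ≈ -3.0000)
T(X, B) = 62 (T(X, B) = 72 - 10 = 62)
T(108, -479) + v = 62 - 264461/88154 = 5201087/88154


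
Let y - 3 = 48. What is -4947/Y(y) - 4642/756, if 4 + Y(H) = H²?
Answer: -1128229/140238 ≈ -8.0451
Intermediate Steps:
y = 51 (y = 3 + 48 = 51)
Y(H) = -4 + H²
-4947/Y(y) - 4642/756 = -4947/(-4 + 51²) - 4642/756 = -4947/(-4 + 2601) - 4642*1/756 = -4947/2597 - 2321/378 = -1128229/140238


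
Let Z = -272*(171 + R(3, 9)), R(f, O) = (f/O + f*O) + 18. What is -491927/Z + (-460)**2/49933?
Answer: 4827978151/383242288 ≈ 12.598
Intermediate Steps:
R(f, O) = 18 + O*f + f/O (R(f, O) = (f/O + O*f) + 18 = (O*f + f/O) + 18 = 18 + O*f + f/O)
Z = -176528/3 (Z = -272*(171 + (18 + 9*3 + 3/9)) = -272*(171 + (18 + 27 + 3*(1/9))) = -272*(171 + (18 + 27 + 1/3)) = -272*(171 + 136/3) = -272*649/3 = -176528/3 ≈ -58843.)
-491927/Z + (-460)**2/49933 = -491927/(-176528/3) + (-460)**2/49933 = -491927*(-3/176528) + 211600*(1/49933) = 1475781/176528 + 9200/2171 = 4827978151/383242288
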